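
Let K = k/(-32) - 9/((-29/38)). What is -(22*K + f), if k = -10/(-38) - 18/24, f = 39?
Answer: -10536283/35264 ≈ -298.78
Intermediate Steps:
k = -37/76 (k = -10*(-1/38) - 18*1/24 = 5/19 - ¾ = -37/76 ≈ -0.48684)
K = 832817/70528 (K = -37/76/(-32) - 9/((-29/38)) = -37/76*(-1/32) - 9/((-29*1/38)) = 37/2432 - 9/(-29/38) = 37/2432 - 9*(-38/29) = 37/2432 + 342/29 = 832817/70528 ≈ 11.808)
-(22*K + f) = -(22*(832817/70528) + 39) = -(9160987/35264 + 39) = -1*10536283/35264 = -10536283/35264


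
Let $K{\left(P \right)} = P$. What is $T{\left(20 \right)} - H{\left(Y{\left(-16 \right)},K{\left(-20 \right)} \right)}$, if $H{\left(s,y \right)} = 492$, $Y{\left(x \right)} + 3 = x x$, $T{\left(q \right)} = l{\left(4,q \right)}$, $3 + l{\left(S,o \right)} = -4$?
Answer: $-499$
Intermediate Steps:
$l{\left(S,o \right)} = -7$ ($l{\left(S,o \right)} = -3 - 4 = -7$)
$T{\left(q \right)} = -7$
$Y{\left(x \right)} = -3 + x^{2}$ ($Y{\left(x \right)} = -3 + x x = -3 + x^{2}$)
$T{\left(20 \right)} - H{\left(Y{\left(-16 \right)},K{\left(-20 \right)} \right)} = -7 - 492 = -499$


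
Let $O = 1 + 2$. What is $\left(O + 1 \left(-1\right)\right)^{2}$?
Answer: $4$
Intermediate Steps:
$O = 3$
$\left(O + 1 \left(-1\right)\right)^{2} = \left(3 + 1 \left(-1\right)\right)^{2} = \left(3 - 1\right)^{2} = 2^{2} = 4$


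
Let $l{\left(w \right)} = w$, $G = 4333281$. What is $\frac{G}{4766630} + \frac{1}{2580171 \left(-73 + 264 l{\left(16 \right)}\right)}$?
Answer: $\frac{383559466038011}{421917262557630} \approx 0.90909$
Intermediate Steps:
$\frac{G}{4766630} + \frac{1}{2580171 \left(-73 + 264 l{\left(16 \right)}\right)} = \frac{4333281}{4766630} + \frac{1}{2580171 \left(-73 + 264 \cdot 16\right)} = 4333281 \cdot \frac{1}{4766630} + \frac{1}{2580171 \left(-73 + 4224\right)} = \frac{4333281}{4766630} + \frac{1}{2580171 \cdot 4151} = \frac{4333281}{4766630} + \frac{1}{2580171} \cdot \frac{1}{4151} = \frac{4333281}{4766630} + \frac{1}{10710289821} = \frac{383559466038011}{421917262557630}$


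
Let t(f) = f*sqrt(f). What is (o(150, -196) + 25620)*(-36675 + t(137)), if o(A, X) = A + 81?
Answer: -948085425 + 3541587*sqrt(137) ≈ -9.0663e+8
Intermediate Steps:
o(A, X) = 81 + A
t(f) = f**(3/2)
(o(150, -196) + 25620)*(-36675 + t(137)) = ((81 + 150) + 25620)*(-36675 + 137**(3/2)) = (231 + 25620)*(-36675 + 137*sqrt(137)) = 25851*(-36675 + 137*sqrt(137)) = -948085425 + 3541587*sqrt(137)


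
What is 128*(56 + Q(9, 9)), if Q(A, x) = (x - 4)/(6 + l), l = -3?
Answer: 22144/3 ≈ 7381.3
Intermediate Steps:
Q(A, x) = -4/3 + x/3 (Q(A, x) = (x - 4)/(6 - 3) = (-4 + x)/3 = (-4 + x)*(⅓) = -4/3 + x/3)
128*(56 + Q(9, 9)) = 128*(56 + (-4/3 + (⅓)*9)) = 128*(56 + (-4/3 + 3)) = 128*(56 + 5/3) = 128*(173/3) = 22144/3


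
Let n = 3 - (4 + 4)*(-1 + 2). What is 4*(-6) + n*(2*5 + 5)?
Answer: -99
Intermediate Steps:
n = -5 (n = 3 - 8 = -5)
4*(-6) + n*(2*5 + 5) = 4*(-6) - 5*(2*5 + 5) = -24 - 5*(10 + 5) = -24 - 5*15 = -24 - 75 = -99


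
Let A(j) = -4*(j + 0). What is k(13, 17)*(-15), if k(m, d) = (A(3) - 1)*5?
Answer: 975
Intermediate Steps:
A(j) = -4*j
k(m, d) = -65 (k(m, d) = (-4*3 - 1)*5 = (-12 - 1)*5 = -13*5 = -65)
k(13, 17)*(-15) = -65*(-15) = 975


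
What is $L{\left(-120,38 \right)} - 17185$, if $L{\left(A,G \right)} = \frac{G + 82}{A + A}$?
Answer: $- \frac{34371}{2} \approx -17186.0$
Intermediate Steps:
$L{\left(A,G \right)} = \frac{82 + G}{2 A}$
$L{\left(-120,38 \right)} - 17185 = \frac{82 + 38}{2 \left(-120\right)} - 17185 = \frac{1}{2} \left(- \frac{1}{120}\right) 120 - 17185 = - \frac{1}{2} - 17185 = - \frac{34371}{2}$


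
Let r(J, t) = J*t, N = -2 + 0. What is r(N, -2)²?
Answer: 16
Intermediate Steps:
N = -2
r(N, -2)² = (-2*(-2))² = 4² = 16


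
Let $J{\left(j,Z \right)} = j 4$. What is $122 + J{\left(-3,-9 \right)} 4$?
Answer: $74$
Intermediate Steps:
$J{\left(j,Z \right)} = 4 j$
$122 + J{\left(-3,-9 \right)} 4 = 122 + 4 \left(-3\right) 4 = 122 - 48 = 74$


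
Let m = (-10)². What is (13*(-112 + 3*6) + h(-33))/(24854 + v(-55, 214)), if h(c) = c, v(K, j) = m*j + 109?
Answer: -1255/46363 ≈ -0.027069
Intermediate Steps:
m = 100
v(K, j) = 109 + 100*j (v(K, j) = 100*j + 109 = 109 + 100*j)
(13*(-112 + 3*6) + h(-33))/(24854 + v(-55, 214)) = (13*(-112 + 3*6) - 33)/(24854 + (109 + 100*214)) = (13*(-112 + 18) - 33)/(24854 + (109 + 21400)) = (13*(-94) - 33)/(24854 + 21509) = (-1222 - 33)/46363 = -1255*1/46363 = -1255/46363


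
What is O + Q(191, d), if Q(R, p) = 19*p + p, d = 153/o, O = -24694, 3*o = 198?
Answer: -271124/11 ≈ -24648.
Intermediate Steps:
o = 66 (o = (⅓)*198 = 66)
d = 51/22 (d = 153/66 = 153*(1/66) = 51/22 ≈ 2.3182)
Q(R, p) = 20*p
O + Q(191, d) = -24694 + 20*(51/22) = -24694 + 510/11 = -271124/11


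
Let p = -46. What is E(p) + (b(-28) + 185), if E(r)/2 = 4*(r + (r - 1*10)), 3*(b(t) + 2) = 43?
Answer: -1856/3 ≈ -618.67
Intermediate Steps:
b(t) = 37/3 (b(t) = -2 + (⅓)*43 = -2 + 43/3 = 37/3)
E(r) = -80 + 16*r (E(r) = 2*(4*(r + (r - 1*10))) = 2*(4*(r + (r - 10))) = 2*(4*(r + (-10 + r))) = 2*(4*(-10 + 2*r)) = 2*(-40 + 8*r) = -80 + 16*r)
E(p) + (b(-28) + 185) = (-80 + 16*(-46)) + (37/3 + 185) = (-80 - 736) + 592/3 = -816 + 592/3 = -1856/3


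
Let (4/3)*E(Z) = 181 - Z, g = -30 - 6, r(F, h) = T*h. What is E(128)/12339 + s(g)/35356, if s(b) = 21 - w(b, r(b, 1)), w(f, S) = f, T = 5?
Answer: 175727/36354807 ≈ 0.0048337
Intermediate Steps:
r(F, h) = 5*h
g = -36
E(Z) = 543/4 - 3*Z/4 (E(Z) = 3*(181 - Z)/4 = 543/4 - 3*Z/4)
s(b) = 21 - b
E(128)/12339 + s(g)/35356 = (543/4 - 3/4*128)/12339 + (21 - 1*(-36))/35356 = (543/4 - 96)*(1/12339) + (21 + 36)*(1/35356) = (159/4)*(1/12339) + 57*(1/35356) = 53/16452 + 57/35356 = 175727/36354807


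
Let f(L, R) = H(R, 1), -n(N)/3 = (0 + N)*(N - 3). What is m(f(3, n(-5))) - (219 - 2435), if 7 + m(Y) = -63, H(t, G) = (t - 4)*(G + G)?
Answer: 2146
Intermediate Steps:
H(t, G) = 2*G*(-4 + t) (H(t, G) = (-4 + t)*(2*G) = 2*G*(-4 + t))
n(N) = -3*N*(-3 + N) (n(N) = -3*(0 + N)*(N - 3) = -3*N*(-3 + N))
f(L, R) = -8 + 2*R (f(L, R) = 2*1*(-4 + R) = -8 + 2*R)
m(Y) = -70 (m(Y) = -7 - 63 = -70)
m(f(3, n(-5))) - (219 - 2435) = -70 - (219 - 2435) = -70 - 1*(-2216) = -70 + 2216 = 2146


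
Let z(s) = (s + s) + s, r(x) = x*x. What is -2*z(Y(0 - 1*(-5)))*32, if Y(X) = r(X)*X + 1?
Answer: -24192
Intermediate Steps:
r(x) = x**2
Y(X) = 1 + X**3 (Y(X) = X**2*X + 1 = X**3 + 1 = 1 + X**3)
z(s) = 3*s (z(s) = 2*s + s = 3*s)
-2*z(Y(0 - 1*(-5)))*32 = -6*(1 + (0 - 1*(-5))**3)*32 = -6*(1 + (0 + 5)**3)*32 = -6*(1 + 5**3)*32 = -6*(1 + 125)*32 = -6*126*32 = -2*378*32 = -756*32 = -24192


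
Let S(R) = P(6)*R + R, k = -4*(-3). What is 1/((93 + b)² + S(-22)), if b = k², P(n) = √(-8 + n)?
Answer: 56147/3152486577 + 22*I*√2/3152486577 ≈ 1.781e-5 + 9.8693e-9*I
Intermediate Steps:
k = 12
b = 144 (b = 12² = 144)
S(R) = R + I*R*√2 (S(R) = √(-8 + 6)*R + R = √(-2)*R + R = (I*√2)*R + R = I*R*√2 + R = R + I*R*√2)
1/((93 + b)² + S(-22)) = 1/((93 + 144)² - 22*(1 + I*√2)) = 1/(237² + (-22 - 22*I*√2)) = 1/(56169 + (-22 - 22*I*√2)) = 1/(56147 - 22*I*√2)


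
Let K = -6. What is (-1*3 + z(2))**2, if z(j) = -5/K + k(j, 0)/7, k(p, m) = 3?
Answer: 5329/1764 ≈ 3.0210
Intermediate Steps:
z(j) = 53/42 (z(j) = -5/(-6) + 3/7 = -5*(-1/6) + 3*(1/7) = 5/6 + 3/7 = 53/42)
(-1*3 + z(2))**2 = (-1*3 + 53/42)**2 = (-3 + 53/42)**2 = (-73/42)**2 = 5329/1764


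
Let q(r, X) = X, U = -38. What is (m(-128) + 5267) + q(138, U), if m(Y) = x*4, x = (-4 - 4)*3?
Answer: 5133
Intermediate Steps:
x = -24 (x = -8*3 = -24)
m(Y) = -96 (m(Y) = -24*4 = -96)
(m(-128) + 5267) + q(138, U) = (-96 + 5267) - 38 = 5171 - 38 = 5133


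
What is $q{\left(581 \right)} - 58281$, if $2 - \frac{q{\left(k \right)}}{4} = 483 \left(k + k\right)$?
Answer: $-2303257$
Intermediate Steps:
$q{\left(k \right)} = 8 - 3864 k$ ($q{\left(k \right)} = 8 - 4 \cdot 483 \left(k + k\right) = 8 - 4 \cdot 483 \cdot 2 k = 8 - 4 \cdot 966 k = 8 - 3864 k$)
$q{\left(581 \right)} - 58281 = \left(8 - 2244984\right) - 58281 = -2244976 - 58281 = -2303257$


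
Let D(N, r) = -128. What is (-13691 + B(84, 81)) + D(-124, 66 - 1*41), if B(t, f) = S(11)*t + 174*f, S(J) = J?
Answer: 1199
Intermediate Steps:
B(t, f) = 11*t + 174*f
(-13691 + B(84, 81)) + D(-124, 66 - 1*41) = (-13691 + (11*84 + 174*81)) - 128 = (-13691 + (924 + 14094)) - 128 = (-13691 + 15018) - 128 = 1327 - 128 = 1199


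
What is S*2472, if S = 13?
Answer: 32136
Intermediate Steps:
S*2472 = 13*2472 = 32136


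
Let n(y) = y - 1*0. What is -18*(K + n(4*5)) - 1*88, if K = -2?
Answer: -412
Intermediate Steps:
n(y) = y (n(y) = y + 0 = y)
-18*(K + n(4*5)) - 1*88 = -18*(-2 + 4*5) - 1*88 = -18*(-2 + 20) - 88 = -18*18 - 88 = -324 - 88 = -412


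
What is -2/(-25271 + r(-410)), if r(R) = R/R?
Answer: 1/12635 ≈ 7.9145e-5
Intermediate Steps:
r(R) = 1
-2/(-25271 + r(-410)) = -2/(-25271 + 1) = -2/(-25270) = -1/25270*(-2) = 1/12635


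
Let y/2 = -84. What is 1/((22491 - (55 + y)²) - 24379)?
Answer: -1/14657 ≈ -6.8227e-5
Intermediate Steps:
y = -168 (y = 2*(-84) = -168)
1/((22491 - (55 + y)²) - 24379) = 1/((22491 - (55 - 168)²) - 24379) = 1/((22491 - 1*(-113)²) - 24379) = 1/((22491 - 1*12769) - 24379) = 1/((22491 - 12769) - 24379) = 1/(9722 - 24379) = 1/(-14657) = -1/14657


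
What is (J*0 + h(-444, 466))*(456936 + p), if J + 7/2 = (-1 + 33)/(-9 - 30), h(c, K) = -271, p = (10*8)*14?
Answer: -124133176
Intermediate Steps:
p = 1120 (p = 80*14 = 1120)
J = -337/78 (J = -7/2 + (-1 + 33)/(-9 - 30) = -7/2 + 32/(-39) = -7/2 + 32*(-1/39) = -7/2 - 32/39 = -337/78 ≈ -4.3205)
(J*0 + h(-444, 466))*(456936 + p) = (-337/78*0 - 271)*(456936 + 1120) = (0 - 271)*458056 = -271*458056 = -124133176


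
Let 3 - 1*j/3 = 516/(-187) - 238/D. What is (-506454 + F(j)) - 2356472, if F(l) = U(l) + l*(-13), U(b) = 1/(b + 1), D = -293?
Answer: -136158988441711435/47556177196 ≈ -2.8631e+6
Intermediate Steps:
U(b) = 1/(1 + b)
j = 813165/54791 (j = 9 - 3*(516/(-187) - 238/(-293)) = 9 - 3*(516*(-1/187) - 238*(-1/293)) = 9 - 3*(-516/187 + 238/293) = 9 - 3*(-106682/54791) = 9 + 320046/54791 = 813165/54791 ≈ 14.841)
F(l) = 1/(1 + l) - 13*l (F(l) = 1/(1 + l) + l*(-13) = 1/(1 + l) - 13*l)
(-506454 + F(j)) - 2356472 = (-506454 + (1 - 13*813165/54791*(1 + 813165/54791))/(1 + 813165/54791)) - 2356472 = (-506454 + (1 - 13*813165/54791*867956/54791)/(867956/54791)) - 2356472 = (-506454 + 54791*(1 - 9175288729620/3002053681)/867956) - 2356472 = (-506454 + (54791/867956)*(-9172286675939/3002053681)) - 2356472 = (-506454 - 9172286675939/47556177196) - 2356472 = -24094188452298923/47556177196 - 2356472 = -136158988441711435/47556177196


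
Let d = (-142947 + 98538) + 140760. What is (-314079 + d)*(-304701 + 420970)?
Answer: -25315016832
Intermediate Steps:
d = 96351 (d = -44409 + 140760 = 96351)
(-314079 + d)*(-304701 + 420970) = (-314079 + 96351)*(-304701 + 420970) = -217728*116269 = -25315016832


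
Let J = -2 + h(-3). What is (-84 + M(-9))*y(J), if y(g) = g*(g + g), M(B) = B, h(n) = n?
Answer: -4650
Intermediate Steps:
J = -5 (J = -2 - 3 = -5)
y(g) = 2*g**2 (y(g) = g*(2*g) = 2*g**2)
(-84 + M(-9))*y(J) = (-84 - 9)*(2*(-5)**2) = -186*25 = -93*50 = -4650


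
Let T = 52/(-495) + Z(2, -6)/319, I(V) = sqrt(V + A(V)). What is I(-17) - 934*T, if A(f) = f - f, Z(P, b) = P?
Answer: 1324412/14355 + I*sqrt(17) ≈ 92.261 + 4.1231*I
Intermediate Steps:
A(f) = 0
I(V) = sqrt(V) (I(V) = sqrt(V + 0) = sqrt(V))
T = -1418/14355 (T = 52/(-495) + 2/319 = 52*(-1/495) + 2*(1/319) = -52/495 + 2/319 = -1418/14355 ≈ -0.098781)
I(-17) - 934*T = sqrt(-17) - 934*(-1418/14355) = I*sqrt(17) + 1324412/14355 = 1324412/14355 + I*sqrt(17)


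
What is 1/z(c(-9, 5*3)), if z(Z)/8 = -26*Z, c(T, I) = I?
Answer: -1/3120 ≈ -0.00032051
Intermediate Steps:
z(Z) = -208*Z (z(Z) = 8*(-26*Z) = -208*Z)
1/z(c(-9, 5*3)) = 1/(-1040*3) = 1/(-208*15) = 1/(-3120) = -1/3120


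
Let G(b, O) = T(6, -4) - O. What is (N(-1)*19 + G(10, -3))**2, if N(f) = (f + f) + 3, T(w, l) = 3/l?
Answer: 7225/16 ≈ 451.56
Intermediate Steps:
G(b, O) = -3/4 - O (G(b, O) = 3/(-4) - O = 3*(-1/4) - O = -3/4 - O)
N(f) = 3 + 2*f (N(f) = 2*f + 3 = 3 + 2*f)
(N(-1)*19 + G(10, -3))**2 = ((3 + 2*(-1))*19 + (-3/4 - 1*(-3)))**2 = ((3 - 2)*19 + (-3/4 + 3))**2 = (1*19 + 9/4)**2 = (19 + 9/4)**2 = (85/4)**2 = 7225/16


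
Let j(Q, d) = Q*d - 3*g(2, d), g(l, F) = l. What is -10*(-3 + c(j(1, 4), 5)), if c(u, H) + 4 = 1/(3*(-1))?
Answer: 220/3 ≈ 73.333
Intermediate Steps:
j(Q, d) = -6 + Q*d (j(Q, d) = Q*d - 3*2 = Q*d - 6 = -6 + Q*d)
c(u, H) = -13/3 (c(u, H) = -4 + 1/(3*(-1)) = -4 + 1/(-3) = -4 + 1*(-⅓) = -4 - ⅓ = -13/3)
-10*(-3 + c(j(1, 4), 5)) = -10*(-3 - 13/3) = -10*(-22/3) = 220/3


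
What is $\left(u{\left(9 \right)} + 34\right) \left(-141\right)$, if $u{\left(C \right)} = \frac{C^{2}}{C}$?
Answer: $-6063$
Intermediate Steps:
$u{\left(C \right)} = C$
$\left(u{\left(9 \right)} + 34\right) \left(-141\right) = \left(9 + 34\right) \left(-141\right) = 43 \left(-141\right) = -6063$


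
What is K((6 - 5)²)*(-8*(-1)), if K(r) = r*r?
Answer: 8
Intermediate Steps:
K(r) = r²
K((6 - 5)²)*(-8*(-1)) = ((6 - 5)²)²*(-8*(-1)) = (1²)²*8 = 1²*8 = 1*8 = 8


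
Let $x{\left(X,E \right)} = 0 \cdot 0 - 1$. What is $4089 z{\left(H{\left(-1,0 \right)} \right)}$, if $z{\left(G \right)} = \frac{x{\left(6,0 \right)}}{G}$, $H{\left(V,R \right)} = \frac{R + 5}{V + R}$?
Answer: $\frac{4089}{5} \approx 817.8$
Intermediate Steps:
$x{\left(X,E \right)} = -1$ ($x{\left(X,E \right)} = 0 - 1 = -1$)
$H{\left(V,R \right)} = \frac{5 + R}{R + V}$
$z{\left(G \right)} = - \frac{1}{G}$
$4089 z{\left(H{\left(-1,0 \right)} \right)} = 4089 \left(- \frac{1}{\frac{1}{0 - 1} \left(5 + 0\right)}\right) = 4089 \left(- \frac{1}{\frac{1}{-1} \cdot 5}\right) = 4089 \left(- \frac{1}{\left(-1\right) 5}\right) = 4089 \left(- \frac{1}{-5}\right) = 4089 \left(\left(-1\right) \left(- \frac{1}{5}\right)\right) = 4089 \cdot \frac{1}{5} = \frac{4089}{5}$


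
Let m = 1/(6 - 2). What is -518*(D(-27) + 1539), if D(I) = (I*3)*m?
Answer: -1573425/2 ≈ -7.8671e+5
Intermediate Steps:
m = 1/4 ≈ 0.25000
D(I) = 3*I/4 (D(I) = (I*3)*(1/4) = (3*I)*(1/4) = 3*I/4)
-518*(D(-27) + 1539) = -518*((3/4)*(-27) + 1539) = -518*(-81/4 + 1539) = -518*6075/4 = -1573425/2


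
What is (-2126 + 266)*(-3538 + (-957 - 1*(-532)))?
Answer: 7371180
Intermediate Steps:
(-2126 + 266)*(-3538 + (-957 - 1*(-532))) = -1860*(-3538 + (-957 + 532)) = -1860*(-3538 - 425) = -1860*(-3963) = 7371180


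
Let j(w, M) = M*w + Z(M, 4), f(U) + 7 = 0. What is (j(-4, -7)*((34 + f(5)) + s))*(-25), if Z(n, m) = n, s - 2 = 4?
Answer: -17325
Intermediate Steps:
s = 6 (s = 2 + 4 = 6)
f(U) = -7 (f(U) = -7 + 0 = -7)
j(w, M) = M + M*w (j(w, M) = M*w + M = M + M*w)
(j(-4, -7)*((34 + f(5)) + s))*(-25) = ((-7*(1 - 4))*((34 - 7) + 6))*(-25) = ((-7*(-3))*(27 + 6))*(-25) = (21*33)*(-25) = 693*(-25) = -17325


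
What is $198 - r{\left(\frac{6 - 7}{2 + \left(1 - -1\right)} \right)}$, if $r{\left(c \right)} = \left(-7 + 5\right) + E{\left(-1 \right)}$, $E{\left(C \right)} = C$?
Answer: $201$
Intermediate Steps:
$r{\left(c \right)} = -3$ ($r{\left(c \right)} = \left(-7 + 5\right) - 1 = -2 - 1 = -3$)
$198 - r{\left(\frac{6 - 7}{2 + \left(1 - -1\right)} \right)} = 198 - -3 = 198 + 3 = 201$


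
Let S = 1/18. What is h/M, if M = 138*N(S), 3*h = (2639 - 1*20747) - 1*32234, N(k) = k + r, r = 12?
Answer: -50342/4991 ≈ -10.087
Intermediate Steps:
S = 1/18 ≈ 0.055556
N(k) = 12 + k (N(k) = k + 12 = 12 + k)
h = -50342/3 (h = ((2639 - 1*20747) - 1*32234)/3 = ((2639 - 20747) - 32234)/3 = (-18108 - 32234)/3 = (1/3)*(-50342) = -50342/3 ≈ -16781.)
M = 4991/3 (M = 138*(12 + 1/18) = 138*(217/18) = 4991/3 ≈ 1663.7)
h/M = -50342/(3*4991/3) = -50342/3*3/4991 = -50342/4991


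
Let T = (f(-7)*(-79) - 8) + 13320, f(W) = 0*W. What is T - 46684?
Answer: -33372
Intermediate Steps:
f(W) = 0
T = 13312 (T = (0*(-79) - 8) + 13320 = (0 - 8) + 13320 = -8 + 13320 = 13312)
T - 46684 = 13312 - 46684 = -33372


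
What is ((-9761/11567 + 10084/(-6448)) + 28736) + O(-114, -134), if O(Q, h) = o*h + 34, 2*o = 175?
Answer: 7390145187/433628 ≈ 17043.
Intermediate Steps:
o = 175/2 (o = (½)*175 = 175/2 ≈ 87.500)
O(Q, h) = 34 + 175*h/2 (O(Q, h) = 175*h/2 + 34 = 34 + 175*h/2)
((-9761/11567 + 10084/(-6448)) + 28736) + O(-114, -134) = ((-9761/11567 + 10084/(-6448)) + 28736) + (34 + (175/2)*(-134)) = ((-9761*1/11567 + 10084*(-1/6448)) + 28736) + (34 - 11725) = ((-227/269 - 2521/1612) + 28736) - 11691 = (-1044073/433628 + 28736) - 11691 = 12459690135/433628 - 11691 = 7390145187/433628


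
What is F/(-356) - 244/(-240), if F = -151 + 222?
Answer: 1091/1335 ≈ 0.81723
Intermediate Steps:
F = 71
F/(-356) - 244/(-240) = 71/(-356) - 244/(-240) = 71*(-1/356) - 244*(-1/240) = -71/356 + 61/60 = 1091/1335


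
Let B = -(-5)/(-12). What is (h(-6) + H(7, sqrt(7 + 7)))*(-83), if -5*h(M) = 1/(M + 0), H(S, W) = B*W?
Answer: -83/30 + 415*sqrt(14)/12 ≈ 126.63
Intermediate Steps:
B = -5/12 (B = -(-5)*(-1)/12 = -1*5/12 = -5/12 ≈ -0.41667)
H(S, W) = -5*W/12
h(M) = -1/(5*M) (h(M) = -1/(5*(M + 0)) = -1/(5*M))
(h(-6) + H(7, sqrt(7 + 7)))*(-83) = (-1/5/(-6) - 5*sqrt(7 + 7)/12)*(-83) = (-1/5*(-1/6) - 5*sqrt(14)/12)*(-83) = (1/30 - 5*sqrt(14)/12)*(-83) = -83/30 + 415*sqrt(14)/12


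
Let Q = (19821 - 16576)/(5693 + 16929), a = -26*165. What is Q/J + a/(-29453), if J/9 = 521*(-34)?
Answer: 15471939454895/106223274530316 ≈ 0.14565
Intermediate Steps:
a = -4290
J = -159426 (J = 9*(521*(-34)) = 9*(-17714) = -159426)
Q = 3245/22622 ≈ 0.14344
Q/J + a/(-29453) = (3245/22622)/(-159426) - 4290/(-29453) = (3245/22622)*(-1/159426) - 4290*(-1/29453) = -3245/3606534972 + 4290/29453 = 15471939454895/106223274530316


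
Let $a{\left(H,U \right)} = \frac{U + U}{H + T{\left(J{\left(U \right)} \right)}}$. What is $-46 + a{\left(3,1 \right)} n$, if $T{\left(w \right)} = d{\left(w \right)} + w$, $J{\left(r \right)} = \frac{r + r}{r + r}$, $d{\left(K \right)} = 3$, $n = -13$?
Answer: $- \frac{348}{7} \approx -49.714$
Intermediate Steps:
$J{\left(r \right)} = 1$ ($J{\left(r \right)} = \frac{2 r}{2 r} = 2 r \frac{1}{2 r} = 1$)
$T{\left(w \right)} = 3 + w$
$a{\left(H,U \right)} = \frac{2 U}{4 + H}$ ($a{\left(H,U \right)} = \frac{U + U}{H + \left(3 + 1\right)} = \frac{2 U}{H + 4} = \frac{2 U}{4 + H}$)
$-46 + a{\left(3,1 \right)} n = -46 + 2 \cdot 1 \frac{1}{4 + 3} \left(-13\right) = -46 + 2 \cdot 1 \cdot \frac{1}{7} \left(-13\right) = -46 + \frac{2}{7} \left(-13\right) = -46 - \frac{26}{7} = - \frac{348}{7}$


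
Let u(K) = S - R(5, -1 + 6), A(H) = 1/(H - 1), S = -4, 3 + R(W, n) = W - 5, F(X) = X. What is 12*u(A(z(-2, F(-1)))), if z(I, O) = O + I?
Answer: -12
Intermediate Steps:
z(I, O) = I + O
R(W, n) = -8 + W (R(W, n) = -3 + (W - 5) = -3 + (-5 + W) = -8 + W)
A(H) = 1/(-1 + H)
u(K) = -1 (u(K) = -4 - (-8 + 5) = -4 - 1*(-3) = -4 + 3 = -1)
12*u(A(z(-2, F(-1)))) = 12*(-1) = -12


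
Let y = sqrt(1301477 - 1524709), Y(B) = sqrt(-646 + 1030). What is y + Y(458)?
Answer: 8*sqrt(6) + 32*I*sqrt(218) ≈ 19.596 + 472.47*I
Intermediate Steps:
Y(B) = 8*sqrt(6) (Y(B) = sqrt(384) = 8*sqrt(6))
y = 32*I*sqrt(218) (y = sqrt(-223232) = 32*I*sqrt(218) ≈ 472.47*I)
y + Y(458) = 32*I*sqrt(218) + 8*sqrt(6) = 8*sqrt(6) + 32*I*sqrt(218)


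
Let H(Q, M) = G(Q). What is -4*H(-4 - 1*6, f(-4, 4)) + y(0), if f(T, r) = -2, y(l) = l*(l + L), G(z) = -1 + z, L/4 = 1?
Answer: 44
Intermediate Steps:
L = 4 (L = 4*1 = 4)
y(l) = l*(4 + l) (y(l) = l*(l + 4) = l*(4 + l))
H(Q, M) = -1 + Q
-4*H(-4 - 1*6, f(-4, 4)) + y(0) = -4*(-1 + (-4 - 1*6)) + 0*(4 + 0) = -4*(-1 + (-4 - 6)) + 0*4 = -4*(-1 - 10) + 0 = -4*(-11) + 0 = 44 + 0 = 44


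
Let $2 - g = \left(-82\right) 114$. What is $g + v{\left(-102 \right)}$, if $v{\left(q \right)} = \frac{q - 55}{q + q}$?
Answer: $\frac{1907557}{204} \approx 9350.8$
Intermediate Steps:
$g = 9350$ ($g = 2 - \left(-82\right) 114 = 2 - -9348 = 2 + 9348 = 9350$)
$v{\left(q \right)} = \frac{-55 + q}{2 q}$
$g + v{\left(-102 \right)} = 9350 + \frac{-55 - 102}{2 \left(-102\right)} = 9350 + \frac{1}{2} \left(- \frac{1}{102}\right) \left(-157\right) = 9350 + \frac{157}{204} = \frac{1907557}{204}$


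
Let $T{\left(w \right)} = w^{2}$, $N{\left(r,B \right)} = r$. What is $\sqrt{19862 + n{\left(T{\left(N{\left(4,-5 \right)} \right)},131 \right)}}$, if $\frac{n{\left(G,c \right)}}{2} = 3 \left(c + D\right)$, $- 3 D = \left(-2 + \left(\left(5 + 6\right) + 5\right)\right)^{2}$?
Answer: $4 \sqrt{1266} \approx 142.32$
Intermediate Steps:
$D = - \frac{196}{3}$ ($D = - \frac{\left(-2 + \left(\left(5 + 6\right) + 5\right)\right)^{2}}{3} = - \frac{\left(-2 + \left(11 + 5\right)\right)^{2}}{3} = - \frac{\left(-2 + 16\right)^{2}}{3} = - \frac{14^{2}}{3} = \left(- \frac{1}{3}\right) 196 = - \frac{196}{3} \approx -65.333$)
$n{\left(G,c \right)} = -392 + 6 c$ ($n{\left(G,c \right)} = 2 \cdot 3 \left(c - \frac{196}{3}\right) = 2 \cdot 3 \left(- \frac{196}{3} + c\right) = 2 \left(-196 + 3 c\right) = -392 + 6 c$)
$\sqrt{19862 + n{\left(T{\left(N{\left(4,-5 \right)} \right)},131 \right)}} = \sqrt{19862 + \left(-392 + 6 \cdot 131\right)} = \sqrt{19862 + \left(-392 + 786\right)} = \sqrt{19862 + 394} = \sqrt{20256} = 4 \sqrt{1266}$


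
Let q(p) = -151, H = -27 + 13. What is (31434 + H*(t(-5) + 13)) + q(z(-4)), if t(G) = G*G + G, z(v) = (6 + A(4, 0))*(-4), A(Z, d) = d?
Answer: 30821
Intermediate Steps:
z(v) = -24 (z(v) = (6 + 0)*(-4) = 6*(-4) = -24)
H = -14
t(G) = G + G**2 (t(G) = G**2 + G = G + G**2)
(31434 + H*(t(-5) + 13)) + q(z(-4)) = (31434 - 14*(-5*(1 - 5) + 13)) - 151 = (31434 - 14*(-5*(-4) + 13)) - 151 = (31434 - 14*(20 + 13)) - 151 = (31434 - 14*33) - 151 = (31434 - 462) - 151 = 30972 - 151 = 30821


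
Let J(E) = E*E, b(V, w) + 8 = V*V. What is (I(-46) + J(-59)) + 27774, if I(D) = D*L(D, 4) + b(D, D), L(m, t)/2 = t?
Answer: 32995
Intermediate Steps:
L(m, t) = 2*t
b(V, w) = -8 + V² (b(V, w) = -8 + V*V = -8 + V²)
J(E) = E²
I(D) = -8 + D² + 8*D (I(D) = D*(2*4) + (-8 + D²) = D*8 + (-8 + D²) = 8*D + (-8 + D²) = -8 + D² + 8*D)
(I(-46) + J(-59)) + 27774 = ((-8 + (-46)² + 8*(-46)) + (-59)²) + 27774 = ((-8 + 2116 - 368) + 3481) + 27774 = (1740 + 3481) + 27774 = 5221 + 27774 = 32995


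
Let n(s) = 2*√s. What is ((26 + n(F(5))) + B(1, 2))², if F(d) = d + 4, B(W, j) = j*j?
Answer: 1296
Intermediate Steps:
B(W, j) = j²
F(d) = 4 + d
((26 + n(F(5))) + B(1, 2))² = ((26 + 2*√(4 + 5)) + 2²)² = ((26 + 2*√9) + 4)² = ((26 + 2*3) + 4)² = ((26 + 6) + 4)² = (32 + 4)² = 36² = 1296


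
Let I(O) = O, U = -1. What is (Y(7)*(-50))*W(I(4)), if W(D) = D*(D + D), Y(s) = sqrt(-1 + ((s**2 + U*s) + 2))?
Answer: -1600*sqrt(43) ≈ -10492.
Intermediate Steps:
Y(s) = sqrt(1 + s**2 - s) (Y(s) = sqrt(-1 + ((s**2 - s) + 2)) = sqrt(-1 + (2 + s**2 - s)) = sqrt(1 + s**2 - s))
W(D) = 2*D**2 (W(D) = D*(2*D) = 2*D**2)
(Y(7)*(-50))*W(I(4)) = (sqrt(1 + 7**2 - 1*7)*(-50))*(2*4**2) = (sqrt(1 + 49 - 7)*(-50))*(2*16) = (sqrt(43)*(-50))*32 = -50*sqrt(43)*32 = -1600*sqrt(43)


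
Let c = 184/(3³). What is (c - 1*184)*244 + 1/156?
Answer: -60699383/1404 ≈ -43233.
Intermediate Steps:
c = 184/27 ≈ 6.8148
(c - 1*184)*244 + 1/156 = (184/27 - 1*184)*244 + 1/156 = (184/27 - 184)*244 + 1/156 = -4784/27*244 + 1/156 = -1167296/27 + 1/156 = -60699383/1404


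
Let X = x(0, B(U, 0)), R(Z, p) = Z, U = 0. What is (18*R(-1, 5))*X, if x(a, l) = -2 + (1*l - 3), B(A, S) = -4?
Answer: 162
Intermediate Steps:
x(a, l) = -5 + l (x(a, l) = -2 + (l - 3) = -2 + (-3 + l) = -5 + l)
X = -9 (X = -5 - 4 = -9)
(18*R(-1, 5))*X = (18*(-1))*(-9) = -18*(-9) = 162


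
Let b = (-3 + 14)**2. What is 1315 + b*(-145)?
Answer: -16230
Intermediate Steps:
b = 121 (b = 11**2 = 121)
1315 + b*(-145) = 1315 + 121*(-145) = 1315 - 17545 = -16230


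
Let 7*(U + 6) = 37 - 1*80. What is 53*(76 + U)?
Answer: 23691/7 ≈ 3384.4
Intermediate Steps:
U = -85/7 (U = -6 + (37 - 1*80)/7 = -6 + (37 - 80)/7 = -6 + (1/7)*(-43) = -6 - 43/7 = -85/7 ≈ -12.143)
53*(76 + U) = 53*(76 - 85/7) = 53*(447/7) = 23691/7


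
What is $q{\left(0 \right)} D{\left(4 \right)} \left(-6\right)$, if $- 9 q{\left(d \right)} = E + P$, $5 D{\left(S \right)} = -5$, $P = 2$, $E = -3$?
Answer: $\frac{2}{3} \approx 0.66667$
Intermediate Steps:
$D{\left(S \right)} = -1$ ($D{\left(S \right)} = \frac{1}{5} \left(-5\right) = -1$)
$q{\left(d \right)} = \frac{1}{9}$ ($q{\left(d \right)} = - \frac{-3 + 2}{9} = \left(- \frac{1}{9}\right) \left(-1\right) = \frac{1}{9}$)
$q{\left(0 \right)} D{\left(4 \right)} \left(-6\right) = \frac{1}{9} \left(-1\right) \left(-6\right) = \left(- \frac{1}{9}\right) \left(-6\right) = \frac{2}{3}$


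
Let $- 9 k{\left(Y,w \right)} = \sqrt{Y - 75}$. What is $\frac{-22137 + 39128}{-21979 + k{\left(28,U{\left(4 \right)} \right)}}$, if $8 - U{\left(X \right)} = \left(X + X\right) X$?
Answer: $- \frac{30249060309}{39129191768} + \frac{152919 i \sqrt{47}}{39129191768} \approx -0.77306 + 2.6792 \cdot 10^{-5} i$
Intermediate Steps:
$U{\left(X \right)} = 8 - 2 X^{2}$ ($U{\left(X \right)} = 8 - \left(X + X\right) X = 8 - 2 X X = 8 - 2 X^{2}$)
$k{\left(Y,w \right)} = - \frac{\sqrt{-75 + Y}}{9}$ ($k{\left(Y,w \right)} = - \frac{\sqrt{Y - 75}}{9} = - \frac{\sqrt{-75 + Y}}{9}$)
$\frac{-22137 + 39128}{-21979 + k{\left(28,U{\left(4 \right)} \right)}} = \frac{-22137 + 39128}{-21979 - \frac{\sqrt{-75 + 28}}{9}} = \frac{16991}{-21979 - \frac{\sqrt{-47}}{9}} = \frac{16991}{-21979 - \frac{i \sqrt{47}}{9}}$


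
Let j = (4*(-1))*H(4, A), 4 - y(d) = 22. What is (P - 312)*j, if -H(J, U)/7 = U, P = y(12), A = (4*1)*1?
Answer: -36960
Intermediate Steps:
y(d) = -18 (y(d) = 4 - 1*22 = 4 - 22 = -18)
A = 4 (A = 4*1 = 4)
P = -18
H(J, U) = -7*U
j = 112 (j = (4*(-1))*(-7*4) = -4*(-28) = 112)
(P - 312)*j = (-18 - 312)*112 = -330*112 = -36960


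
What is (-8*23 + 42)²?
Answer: 20164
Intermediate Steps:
(-8*23 + 42)² = (-184 + 42)² = (-142)² = 20164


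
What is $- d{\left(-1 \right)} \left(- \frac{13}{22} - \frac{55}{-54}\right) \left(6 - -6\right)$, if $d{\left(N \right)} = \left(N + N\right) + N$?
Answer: $\frac{508}{33} \approx 15.394$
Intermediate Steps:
$d{\left(N \right)} = 3 N$ ($d{\left(N \right)} = 2 N + N = 3 N$)
$- d{\left(-1 \right)} \left(- \frac{13}{22} - \frac{55}{-54}\right) \left(6 - -6\right) = - 3 \left(-1\right) \left(- \frac{13}{22} - \frac{55}{-54}\right) \left(6 - -6\right) = - - 3 \left(\left(-13\right) \frac{1}{22} - - \frac{55}{54}\right) \left(6 + 6\right) = - - 3 \left(- \frac{13}{22} + \frac{55}{54}\right) 12 = - \left(-3\right) \frac{127}{297} \cdot 12 = - \frac{\left(-127\right) 12}{99} = \left(-1\right) \left(- \frac{508}{33}\right) = \frac{508}{33}$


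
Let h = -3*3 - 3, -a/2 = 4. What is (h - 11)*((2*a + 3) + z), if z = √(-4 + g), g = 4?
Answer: 299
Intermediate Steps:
a = -8 (a = -2*4 = -8)
z = 0 (z = √(-4 + 4) = √0 = 0)
h = -12 (h = -9 - 3 = -12)
(h - 11)*((2*a + 3) + z) = (-12 - 11)*((2*(-8) + 3) + 0) = -23*((-16 + 3) + 0) = -23*(-13 + 0) = -23*(-13) = 299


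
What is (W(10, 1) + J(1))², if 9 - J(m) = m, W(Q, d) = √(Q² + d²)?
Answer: (8 + √101)² ≈ 325.80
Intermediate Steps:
J(m) = 9 - m
(W(10, 1) + J(1))² = (√(10² + 1²) + (9 - 1*1))² = (√(100 + 1) + (9 - 1))² = (√101 + 8)² = (8 + √101)²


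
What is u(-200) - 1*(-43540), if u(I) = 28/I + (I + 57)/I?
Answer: 1741623/40 ≈ 43541.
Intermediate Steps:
u(I) = 28/I + (57 + I)/I
u(-200) - 1*(-43540) = (85 - 200)/(-200) - 1*(-43540) = -1/200*(-115) + 43540 = 23/40 + 43540 = 1741623/40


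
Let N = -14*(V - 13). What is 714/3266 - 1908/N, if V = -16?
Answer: -1485411/331499 ≈ -4.4809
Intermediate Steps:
N = 406 (N = -14*(-16 - 13) = -14*(-29) = 406)
714/3266 - 1908/N = 714/3266 - 1908/406 = 714*(1/3266) - 1908*1/406 = 357/1633 - 954/203 = -1485411/331499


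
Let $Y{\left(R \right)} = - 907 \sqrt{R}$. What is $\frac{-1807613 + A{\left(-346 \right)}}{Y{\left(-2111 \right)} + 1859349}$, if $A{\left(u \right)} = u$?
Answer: $- \frac{3361626758691}{3458915315840} - \frac{1639818813 i \sqrt{2111}}{3458915315840} \approx -0.97187 - 0.021782 i$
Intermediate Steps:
$\frac{-1807613 + A{\left(-346 \right)}}{Y{\left(-2111 \right)} + 1859349} = \frac{-1807613 - 346}{- 907 \sqrt{-2111} + 1859349} = - \frac{1807959}{- 907 i \sqrt{2111} + 1859349} = - \frac{1807959}{1859349 - 907 i \sqrt{2111}}$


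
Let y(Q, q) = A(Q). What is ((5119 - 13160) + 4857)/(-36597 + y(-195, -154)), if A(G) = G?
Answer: 398/4599 ≈ 0.086541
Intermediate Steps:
y(Q, q) = Q
((5119 - 13160) + 4857)/(-36597 + y(-195, -154)) = ((5119 - 13160) + 4857)/(-36597 - 195) = (-8041 + 4857)/(-36792) = -3184*(-1/36792) = 398/4599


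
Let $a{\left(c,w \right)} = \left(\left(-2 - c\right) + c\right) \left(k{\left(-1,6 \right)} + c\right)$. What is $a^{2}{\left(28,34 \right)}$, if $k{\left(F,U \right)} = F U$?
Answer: $1936$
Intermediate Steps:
$a{\left(c,w \right)} = 12 - 2 c$ ($a{\left(c,w \right)} = \left(\left(-2 - c\right) + c\right) \left(\left(-1\right) 6 + c\right) = - 2 \left(-6 + c\right) = 12 - 2 c$)
$a^{2}{\left(28,34 \right)} = \left(12 - 56\right)^{2} = \left(-44\right)^{2} = 1936$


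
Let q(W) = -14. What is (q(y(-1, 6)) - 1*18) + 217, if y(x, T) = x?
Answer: 185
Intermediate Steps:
(q(y(-1, 6)) - 1*18) + 217 = (-14 - 1*18) + 217 = (-14 - 18) + 217 = -32 + 217 = 185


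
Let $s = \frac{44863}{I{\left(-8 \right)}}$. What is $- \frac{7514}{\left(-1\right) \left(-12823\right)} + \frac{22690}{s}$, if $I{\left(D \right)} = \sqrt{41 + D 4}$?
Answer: $\frac{535761028}{575278249} \approx 0.93131$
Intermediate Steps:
$I{\left(D \right)} = \sqrt{41 + 4 D}$
$s = \frac{44863}{3}$ ($s = \frac{44863}{\sqrt{41 + 4 \left(-8\right)}} = \frac{44863}{\sqrt{41 - 32}} = \frac{44863}{\sqrt{9}} = \frac{44863}{3} \approx 14954.0$)
$- \frac{7514}{\left(-1\right) \left(-12823\right)} + \frac{22690}{s} = - \frac{7514}{\left(-1\right) \left(-12823\right)} + \frac{22690}{\frac{44863}{3}} = - \frac{7514}{12823} + 22690 \cdot \frac{3}{44863} = \left(-7514\right) \frac{1}{12823} + \frac{68070}{44863} = - \frac{7514}{12823} + \frac{68070}{44863} = \frac{535761028}{575278249}$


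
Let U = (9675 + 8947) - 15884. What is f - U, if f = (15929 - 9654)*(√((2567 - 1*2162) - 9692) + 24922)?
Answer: 156382812 + 6275*I*√9287 ≈ 1.5638e+8 + 6.0472e+5*I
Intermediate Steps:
U = 2738 (U = 18622 - 15884 = 2738)
f = 156385550 + 6275*I*√9287 (f = 6275*(√((2567 - 2162) - 9692) + 24922) = 6275*(√(405 - 9692) + 24922) = 6275*(√(-9287) + 24922) = 6275*(I*√9287 + 24922) = 6275*(24922 + I*√9287) = 156385550 + 6275*I*√9287 ≈ 1.5639e+8 + 6.0472e+5*I)
f - U = (156385550 + 6275*I*√9287) - 1*2738 = (156385550 + 6275*I*√9287) - 2738 = 156382812 + 6275*I*√9287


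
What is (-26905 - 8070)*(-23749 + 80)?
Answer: 827823275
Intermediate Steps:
(-26905 - 8070)*(-23749 + 80) = -34975*(-23669) = 827823275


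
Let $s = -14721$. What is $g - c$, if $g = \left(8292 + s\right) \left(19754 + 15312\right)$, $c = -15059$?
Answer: $-225424255$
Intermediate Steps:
$g = -225439314$ ($g = \left(8292 - 14721\right) \left(19754 + 15312\right) = \left(-6429\right) 35066 = -225439314$)
$g - c = -225439314 - -15059 = -225439314 + 15059 = -225424255$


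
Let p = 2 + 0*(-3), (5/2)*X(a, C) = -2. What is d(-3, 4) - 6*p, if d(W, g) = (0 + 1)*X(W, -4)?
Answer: -64/5 ≈ -12.800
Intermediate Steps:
X(a, C) = -4/5 (X(a, C) = (2/5)*(-2) = -4/5)
p = 2 (p = 2 + 0 = 2)
d(W, g) = -4/5 (d(W, g) = (0 + 1)*(-4/5) = 1*(-4/5) = -4/5)
d(-3, 4) - 6*p = -4/5 - 6*2 = -4/5 - 12 = -64/5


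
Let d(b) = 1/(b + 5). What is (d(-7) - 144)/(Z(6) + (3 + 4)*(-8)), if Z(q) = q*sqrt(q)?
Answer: 2023/730 + 867*sqrt(6)/2920 ≈ 3.4985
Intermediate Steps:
Z(q) = q**(3/2)
d(b) = 1/(5 + b)
(d(-7) - 144)/(Z(6) + (3 + 4)*(-8)) = (1/(5 - 7) - 144)/(6**(3/2) + (3 + 4)*(-8)) = (1/(-2) - 144)/(6*sqrt(6) + 7*(-8)) = (-1/2 - 144)/(6*sqrt(6) - 56) = -289/(2*(-56 + 6*sqrt(6)))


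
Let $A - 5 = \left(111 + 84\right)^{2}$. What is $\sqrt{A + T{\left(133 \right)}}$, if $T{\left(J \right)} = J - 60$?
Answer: $\sqrt{38103} \approx 195.2$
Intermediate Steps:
$T{\left(J \right)} = -60 + J$
$A = 38030$ ($A = 5 + \left(111 + 84\right)^{2} = 5 + 195^{2} = 5 + 38025 = 38030$)
$\sqrt{A + T{\left(133 \right)}} = \sqrt{38030 + \left(-60 + 133\right)} = \sqrt{38030 + 73} = \sqrt{38103}$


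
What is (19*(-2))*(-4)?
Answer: 152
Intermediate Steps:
(19*(-2))*(-4) = -38*(-4) = 152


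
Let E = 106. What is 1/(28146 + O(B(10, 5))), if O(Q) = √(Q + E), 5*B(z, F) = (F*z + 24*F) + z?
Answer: 14073/396098587 - √142/792197174 ≈ 3.5514e-5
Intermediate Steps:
B(z, F) = z/5 + 24*F/5 + F*z/5 (B(z, F) = ((F*z + 24*F) + z)/5 = ((24*F + F*z) + z)/5 = (z + 24*F + F*z)/5 = z/5 + 24*F/5 + F*z/5)
O(Q) = √(106 + Q) (O(Q) = √(Q + 106) = √(106 + Q))
1/(28146 + O(B(10, 5))) = 1/(28146 + √(106 + ((⅕)*10 + (24/5)*5 + (⅕)*5*10))) = 1/(28146 + √(106 + (2 + 24 + 10))) = 1/(28146 + √(106 + 36)) = 1/(28146 + √142)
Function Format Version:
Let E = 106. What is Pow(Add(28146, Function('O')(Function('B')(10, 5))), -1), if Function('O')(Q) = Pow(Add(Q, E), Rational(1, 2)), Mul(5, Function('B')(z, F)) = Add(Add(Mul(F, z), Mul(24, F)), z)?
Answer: Add(Rational(14073, 396098587), Mul(Rational(-1, 792197174), Pow(142, Rational(1, 2)))) ≈ 3.5514e-5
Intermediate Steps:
Function('B')(z, F) = Add(Mul(Rational(1, 5), z), Mul(Rational(24, 5), F), Mul(Rational(1, 5), F, z)) (Function('B')(z, F) = Mul(Rational(1, 5), Add(Add(Mul(F, z), Mul(24, F)), z)) = Mul(Rational(1, 5), Add(Add(Mul(24, F), Mul(F, z)), z)) = Mul(Rational(1, 5), Add(z, Mul(24, F), Mul(F, z))) = Add(Mul(Rational(1, 5), z), Mul(Rational(24, 5), F), Mul(Rational(1, 5), F, z)))
Function('O')(Q) = Pow(Add(106, Q), Rational(1, 2)) (Function('O')(Q) = Pow(Add(Q, 106), Rational(1, 2)) = Pow(Add(106, Q), Rational(1, 2)))
Pow(Add(28146, Function('O')(Function('B')(10, 5))), -1) = Pow(Add(28146, Pow(Add(106, Add(Mul(Rational(1, 5), 10), Mul(Rational(24, 5), 5), Mul(Rational(1, 5), 5, 10))), Rational(1, 2))), -1) = Pow(Add(28146, Pow(Add(106, Add(2, 24, 10)), Rational(1, 2))), -1) = Pow(Add(28146, Pow(Add(106, 36), Rational(1, 2))), -1) = Pow(Add(28146, Pow(142, Rational(1, 2))), -1)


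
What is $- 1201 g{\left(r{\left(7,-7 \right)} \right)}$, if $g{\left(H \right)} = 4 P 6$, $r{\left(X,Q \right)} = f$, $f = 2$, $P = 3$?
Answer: $-86472$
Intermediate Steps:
$r{\left(X,Q \right)} = 2$
$g{\left(H \right)} = 72$ ($g{\left(H \right)} = 4 \cdot 3 \cdot 6 = 12 \cdot 6 = 72$)
$- 1201 g{\left(r{\left(7,-7 \right)} \right)} = \left(-1201\right) 72 = -86472$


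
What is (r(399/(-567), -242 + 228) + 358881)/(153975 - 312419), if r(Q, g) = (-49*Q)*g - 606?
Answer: -743107/329076 ≈ -2.2582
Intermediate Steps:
r(Q, g) = -606 - 49*Q*g (r(Q, g) = -49*Q*g - 606 = -606 - 49*Q*g)
(r(399/(-567), -242 + 228) + 358881)/(153975 - 312419) = ((-606 - 49*399/(-567)*(-242 + 228)) + 358881)/(153975 - 312419) = ((-606 - 49*399*(-1/567)*(-14)) + 358881)/(-158444) = ((-606 - 49*(-19/27)*(-14)) + 358881)*(-1/158444) = ((-606 - 13034/27) + 358881)*(-1/158444) = (-29396/27 + 358881)*(-1/158444) = (9660391/27)*(-1/158444) = -743107/329076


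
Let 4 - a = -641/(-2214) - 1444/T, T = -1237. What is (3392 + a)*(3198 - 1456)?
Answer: 8097422560045/1369359 ≈ 5.9133e+6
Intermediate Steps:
a = 6964939/2738718 (a = 4 - (-641/(-2214) - 1444/(-1237)) = 4 - (-641*(-1/2214) - 1444*(-1/1237)) = 4 - (641/2214 + 1444/1237) = 4 - 1*3989933/2738718 = 4 - 3989933/2738718 = 6964939/2738718 ≈ 2.5431)
(3392 + a)*(3198 - 1456) = (3392 + 6964939/2738718)*(3198 - 1456) = (9296696395/2738718)*1742 = 8097422560045/1369359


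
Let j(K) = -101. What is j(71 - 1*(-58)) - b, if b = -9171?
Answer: 9070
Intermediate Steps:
j(71 - 1*(-58)) - b = -101 - 1*(-9171) = -101 + 9171 = 9070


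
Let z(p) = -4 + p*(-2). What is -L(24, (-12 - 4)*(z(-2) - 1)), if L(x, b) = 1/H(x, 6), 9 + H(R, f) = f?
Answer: ⅓ ≈ 0.33333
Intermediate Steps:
H(R, f) = -9 + f
z(p) = -4 - 2*p
L(x, b) = -⅓ (L(x, b) = 1/(-9 + 6) = 1/(-3) = -⅓)
-L(24, (-12 - 4)*(z(-2) - 1)) = -1*(-⅓) = ⅓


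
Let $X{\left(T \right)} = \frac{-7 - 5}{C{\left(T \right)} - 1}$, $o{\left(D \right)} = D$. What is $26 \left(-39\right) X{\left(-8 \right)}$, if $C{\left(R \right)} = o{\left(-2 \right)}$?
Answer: $-4056$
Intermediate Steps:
$C{\left(R \right)} = -2$
$X{\left(T \right)} = 4$ ($X{\left(T \right)} = \frac{-7 - 5}{-2 - 1} = - \frac{12}{-3} = \left(-12\right) \left(- \frac{1}{3}\right) = 4$)
$26 \left(-39\right) X{\left(-8 \right)} = 26 \left(-39\right) 4 = \left(-1014\right) 4 = -4056$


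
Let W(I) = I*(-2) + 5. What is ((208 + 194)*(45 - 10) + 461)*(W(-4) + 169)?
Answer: 2644642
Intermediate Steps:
W(I) = 5 - 2*I (W(I) = -2*I + 5 = 5 - 2*I)
((208 + 194)*(45 - 10) + 461)*(W(-4) + 169) = ((208 + 194)*(45 - 10) + 461)*((5 - 2*(-4)) + 169) = (402*35 + 461)*((5 + 8) + 169) = (14070 + 461)*(13 + 169) = 14531*182 = 2644642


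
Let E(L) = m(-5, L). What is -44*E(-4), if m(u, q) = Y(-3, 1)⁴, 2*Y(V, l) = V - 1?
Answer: -704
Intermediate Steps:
Y(V, l) = -½ + V/2 (Y(V, l) = (V - 1)/2 = (-1 + V)/2 = -½ + V/2)
m(u, q) = 16 (m(u, q) = (-½ + (½)*(-3))⁴ = (-½ - 3/2)⁴ = (-2)⁴ = 16)
E(L) = 16
-44*E(-4) = -44*16 = -704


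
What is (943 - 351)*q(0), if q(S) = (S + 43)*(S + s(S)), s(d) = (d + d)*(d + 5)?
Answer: 0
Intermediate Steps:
s(d) = 2*d*(5 + d) (s(d) = (2*d)*(5 + d) = 2*d*(5 + d))
q(S) = (43 + S)*(S + 2*S*(5 + S)) (q(S) = (S + 43)*(S + 2*S*(5 + S)) = (43 + S)*(S + 2*S*(5 + S)))
(943 - 351)*q(0) = (943 - 351)*(0*(473 + 2*0² + 97*0)) = 592*(0*(473 + 2*0 + 0)) = 592*(0*(473 + 0 + 0)) = 592*(0*473) = 592*0 = 0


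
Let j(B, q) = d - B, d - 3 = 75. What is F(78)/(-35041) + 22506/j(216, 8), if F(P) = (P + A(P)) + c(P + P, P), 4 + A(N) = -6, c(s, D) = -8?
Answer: -131440171/805943 ≈ -163.09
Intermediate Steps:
d = 78 (d = 3 + 75 = 78)
A(N) = -10 (A(N) = -4 - 6 = -10)
F(P) = -18 + P (F(P) = (P - 10) - 8 = (-10 + P) - 8 = -18 + P)
j(B, q) = 78 - B
F(78)/(-35041) + 22506/j(216, 8) = (-18 + 78)/(-35041) + 22506/(78 - 1*216) = 60*(-1/35041) + 22506/(78 - 216) = -60/35041 + 22506/(-138) = -60/35041 + 22506*(-1/138) = -60/35041 - 3751/23 = -131440171/805943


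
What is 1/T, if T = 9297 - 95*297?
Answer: -1/18918 ≈ -5.2860e-5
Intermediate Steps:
T = -18918 (T = 9297 - 28215 = -18918)
1/T = 1/(-18918) = -1/18918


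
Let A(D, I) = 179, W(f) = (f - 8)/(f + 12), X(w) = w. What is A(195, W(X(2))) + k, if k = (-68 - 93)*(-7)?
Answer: 1306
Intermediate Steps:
W(f) = (-8 + f)/(12 + f)
k = 1127 (k = -161*(-7) = 1127)
A(195, W(X(2))) + k = 179 + 1127 = 1306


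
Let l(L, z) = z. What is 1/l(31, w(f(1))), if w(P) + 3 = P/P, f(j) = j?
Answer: -½ ≈ -0.50000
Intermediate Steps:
w(P) = -2 (w(P) = -3 + P/P = -3 + 1 = -2)
1/l(31, w(f(1))) = 1/(-2) = -½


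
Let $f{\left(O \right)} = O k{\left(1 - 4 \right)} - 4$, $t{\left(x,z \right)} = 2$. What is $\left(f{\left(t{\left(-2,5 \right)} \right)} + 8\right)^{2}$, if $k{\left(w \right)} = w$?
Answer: $4$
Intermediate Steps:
$f{\left(O \right)} = -4 - 3 O$ ($f{\left(O \right)} = O \left(1 - 4\right) - 4 = O \left(-3\right) - 4 = - 3 O - 4 = -4 - 3 O$)
$\left(f{\left(t{\left(-2,5 \right)} \right)} + 8\right)^{2} = \left(\left(-4 - 6\right) + 8\right)^{2} = \left(-10 + 8\right)^{2} = \left(-2\right)^{2} = 4$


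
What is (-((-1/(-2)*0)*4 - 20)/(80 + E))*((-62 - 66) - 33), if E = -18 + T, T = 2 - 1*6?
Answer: -1610/29 ≈ -55.517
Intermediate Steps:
T = -4 (T = 2 - 6 = -4)
E = -22 (E = -18 - 4 = -22)
(-((-1/(-2)*0)*4 - 20)/(80 + E))*((-62 - 66) - 33) = (-((-1/(-2)*0)*4 - 20)/(80 - 22))*((-62 - 66) - 33) = (-((-1*(-1/2)*0)*4 - 20)/58)*(-128 - 33) = -(((1/2)*0)*4 - 20)/58*(-161) = -(0*4 - 20)/58*(-161) = -(0 - 20)/58*(-161) = -(-20)/58*(-161) = -1*(-10/29)*(-161) = (10/29)*(-161) = -1610/29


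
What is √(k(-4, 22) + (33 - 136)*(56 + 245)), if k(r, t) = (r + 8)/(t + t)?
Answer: 2*I*√937838/11 ≈ 176.08*I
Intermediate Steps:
k(r, t) = (8 + r)/(2*t) (k(r, t) = (8 + r)/((2*t)) = (8 + r)*(1/(2*t)) = (8 + r)/(2*t))
√(k(-4, 22) + (33 - 136)*(56 + 245)) = √((½)*(8 - 4)/22 + (33 - 136)*(56 + 245)) = √((½)*(1/22)*4 - 103*301) = √(1/11 - 31003) = √(-341032/11) = 2*I*√937838/11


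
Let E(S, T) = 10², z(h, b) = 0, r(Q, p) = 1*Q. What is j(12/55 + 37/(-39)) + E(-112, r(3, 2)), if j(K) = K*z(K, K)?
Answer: 100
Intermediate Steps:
r(Q, p) = Q
j(K) = 0 (j(K) = K*0 = 0)
E(S, T) = 100
j(12/55 + 37/(-39)) + E(-112, r(3, 2)) = 0 + 100 = 100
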